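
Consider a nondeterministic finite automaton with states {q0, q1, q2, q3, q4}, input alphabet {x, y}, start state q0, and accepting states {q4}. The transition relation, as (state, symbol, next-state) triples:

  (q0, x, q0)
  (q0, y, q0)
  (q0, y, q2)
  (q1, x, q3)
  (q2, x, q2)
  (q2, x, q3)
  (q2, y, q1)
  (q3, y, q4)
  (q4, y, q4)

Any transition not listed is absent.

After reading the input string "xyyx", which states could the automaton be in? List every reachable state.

{q0, q2, q3}

Start in {q0}.
Read 'x': q0→{q0}; now {q0}.
Read 'y': q0→{q0, q2}; now {q0, q2}.
Read 'y': q0→{q0, q2}, q2→{q1}; now {q0, q1, q2}.
Read 'x': q0→{q0}, q1→{q3}, q2→{q2, q3}; now {q0, q2, q3}.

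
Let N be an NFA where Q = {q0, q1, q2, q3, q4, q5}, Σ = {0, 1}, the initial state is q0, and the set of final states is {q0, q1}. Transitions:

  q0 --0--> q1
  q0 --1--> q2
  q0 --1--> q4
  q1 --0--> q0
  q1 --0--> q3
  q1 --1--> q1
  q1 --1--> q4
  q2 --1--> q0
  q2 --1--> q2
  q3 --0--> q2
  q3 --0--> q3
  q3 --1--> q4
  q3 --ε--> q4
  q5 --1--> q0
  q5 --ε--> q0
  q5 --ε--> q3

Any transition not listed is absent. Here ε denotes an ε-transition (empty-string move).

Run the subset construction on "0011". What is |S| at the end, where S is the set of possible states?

Start in {q0}.
Read '0': q0→{q1}; now {q1}.
Read '0': q1→{q0, q3}; union {q0, q3}; ε-closure = {q0, q3, q4}.
Read '1': q0→{q2, q4}, q3→{q4}, q4→∅; now {q2, q4}.
Read '1': q2→{q0, q2}, q4→∅; now {q0, q2}.
That set has 2 states.

2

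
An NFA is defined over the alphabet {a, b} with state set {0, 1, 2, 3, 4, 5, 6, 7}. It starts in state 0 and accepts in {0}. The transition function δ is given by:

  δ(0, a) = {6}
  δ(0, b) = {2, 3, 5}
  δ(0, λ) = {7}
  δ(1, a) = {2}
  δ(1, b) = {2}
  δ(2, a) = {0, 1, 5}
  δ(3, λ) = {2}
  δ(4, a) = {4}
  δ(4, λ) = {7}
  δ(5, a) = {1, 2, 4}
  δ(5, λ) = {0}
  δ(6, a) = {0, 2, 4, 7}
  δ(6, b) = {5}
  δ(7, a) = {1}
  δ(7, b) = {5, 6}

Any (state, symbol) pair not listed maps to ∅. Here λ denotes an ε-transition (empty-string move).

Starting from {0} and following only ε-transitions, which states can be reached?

{0, 7}

Begin with {0}.
ε-move 0 → 7; add 7.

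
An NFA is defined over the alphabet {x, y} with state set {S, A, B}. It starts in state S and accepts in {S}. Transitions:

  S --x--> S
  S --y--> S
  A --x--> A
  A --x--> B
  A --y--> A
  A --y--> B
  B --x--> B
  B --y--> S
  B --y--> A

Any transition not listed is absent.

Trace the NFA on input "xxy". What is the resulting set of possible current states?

{S}

Start in {S}.
Read 'x': {S} → {S}.
Read 'x': {S} → {S}.
Read 'y': {S} → {S}.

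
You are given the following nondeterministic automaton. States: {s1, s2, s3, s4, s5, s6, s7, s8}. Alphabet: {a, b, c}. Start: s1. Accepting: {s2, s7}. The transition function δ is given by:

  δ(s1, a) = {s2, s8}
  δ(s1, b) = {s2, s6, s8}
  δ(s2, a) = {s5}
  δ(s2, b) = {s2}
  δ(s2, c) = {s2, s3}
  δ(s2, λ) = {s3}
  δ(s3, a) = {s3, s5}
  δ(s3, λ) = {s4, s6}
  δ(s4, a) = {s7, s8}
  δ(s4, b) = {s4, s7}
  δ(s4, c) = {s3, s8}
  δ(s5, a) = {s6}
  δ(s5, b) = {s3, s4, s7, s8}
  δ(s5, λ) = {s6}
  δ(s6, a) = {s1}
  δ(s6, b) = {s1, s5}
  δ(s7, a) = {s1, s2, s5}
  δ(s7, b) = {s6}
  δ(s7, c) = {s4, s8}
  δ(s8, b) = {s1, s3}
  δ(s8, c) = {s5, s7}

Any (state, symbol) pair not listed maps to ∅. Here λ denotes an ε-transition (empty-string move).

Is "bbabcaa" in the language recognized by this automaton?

Yes

Start in {s1}.
Read 'b': s1→{s2, s6, s8}; union {s2, s6, s8}; ε-closure = {s2, s3, s4, s6, s8}.
Read 'b': s2→{s2}, s3→∅, s4→{s4, s7}, s6→{s1, s5}, s8→{s1, s3}; union {s1, s2, s3, s4, s5, s7}; ε-closure = {s1, s2, s3, s4, s5, s6, s7}.
Read 'a': s1→{s2, s8}, s2→{s5}, s3→{s3, s5}, s4→{s7, s8}, s5→{s6}, s6→{s1}, s7→{s1, s2, s5}; union {s1, s2, s3, s5, s6, s7, s8}; ε-closure = {s1, s2, s3, s4, s5, s6, s7, s8}.
Read 'b': s1→{s2, s6, s8}, s2→{s2}, s3→∅, s4→{s4, s7}, s5→{s3, s4, s7, s8}, s6→{s1, s5}, s7→{s6}, s8→{s1, s3}; now {s1, s2, s3, s4, s5, s6, s7, s8}.
Read 'c': s1→∅, s2→{s2, s3}, s3→∅, s4→{s3, s8}, s5→∅, s6→∅, s7→{s4, s8}, s8→{s5, s7}; union {s2, s3, s4, s5, s7, s8}; ε-closure = {s2, s3, s4, s5, s6, s7, s8}.
Read 'a': s2→{s5}, s3→{s3, s5}, s4→{s7, s8}, s5→{s6}, s6→{s1}, s7→{s1, s2, s5}, s8→∅; union {s1, s2, s3, s5, s6, s7, s8}; ε-closure = {s1, s2, s3, s4, s5, s6, s7, s8}.
Read 'a': s1→{s2, s8}, s2→{s5}, s3→{s3, s5}, s4→{s7, s8}, s5→{s6}, s6→{s1}, s7→{s1, s2, s5}, s8→∅; union {s1, s2, s3, s5, s6, s7, s8}; ε-closure = {s1, s2, s3, s4, s5, s6, s7, s8}.
The final set {s1, s2, s3, s4, s5, s6, s7, s8} contains the accepting states s2, s7.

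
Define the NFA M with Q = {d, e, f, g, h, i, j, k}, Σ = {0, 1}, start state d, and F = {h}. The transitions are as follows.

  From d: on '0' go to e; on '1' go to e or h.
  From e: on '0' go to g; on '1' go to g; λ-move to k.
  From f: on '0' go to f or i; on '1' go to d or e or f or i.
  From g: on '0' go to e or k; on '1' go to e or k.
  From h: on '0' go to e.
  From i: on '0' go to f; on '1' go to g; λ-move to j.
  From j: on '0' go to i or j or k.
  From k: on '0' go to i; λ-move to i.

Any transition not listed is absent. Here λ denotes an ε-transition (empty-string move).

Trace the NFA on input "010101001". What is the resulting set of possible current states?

Start in {d}.
Read '0': {d} → {e, i, j, k}.
Read '1': {e, i, j, k} → {g}.
Read '0': {g} → {e, i, j, k}.
Read '1': {e, i, j, k} → {g}.
Read '0': {g} → {e, i, j, k}.
Read '1': {e, i, j, k} → {g}.
Read '0': {g} → {e, i, j, k}.
Read '0': {e, i, j, k} → {f, g, i, j, k}.
Read '1': {f, g, i, j, k} → {d, e, f, g, i, j, k}.

{d, e, f, g, i, j, k}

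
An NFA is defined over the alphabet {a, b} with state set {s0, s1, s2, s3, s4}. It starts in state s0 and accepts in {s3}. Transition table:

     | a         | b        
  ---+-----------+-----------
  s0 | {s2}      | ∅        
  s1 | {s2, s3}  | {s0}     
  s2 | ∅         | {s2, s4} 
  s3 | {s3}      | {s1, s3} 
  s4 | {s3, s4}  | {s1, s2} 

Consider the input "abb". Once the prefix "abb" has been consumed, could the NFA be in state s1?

Yes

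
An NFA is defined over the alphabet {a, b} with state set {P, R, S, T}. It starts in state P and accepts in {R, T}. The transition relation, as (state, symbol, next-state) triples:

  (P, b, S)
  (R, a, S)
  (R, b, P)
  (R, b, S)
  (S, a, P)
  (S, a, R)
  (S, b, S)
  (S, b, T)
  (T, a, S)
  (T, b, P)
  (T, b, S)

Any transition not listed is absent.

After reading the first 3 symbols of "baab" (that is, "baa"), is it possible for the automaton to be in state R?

Start in {P}.
Read 'b': {P} → {S}.
Read 'a': {S} → {P, R}.
Read 'a': {P, R} → {S}.
State R is not in {S}.

No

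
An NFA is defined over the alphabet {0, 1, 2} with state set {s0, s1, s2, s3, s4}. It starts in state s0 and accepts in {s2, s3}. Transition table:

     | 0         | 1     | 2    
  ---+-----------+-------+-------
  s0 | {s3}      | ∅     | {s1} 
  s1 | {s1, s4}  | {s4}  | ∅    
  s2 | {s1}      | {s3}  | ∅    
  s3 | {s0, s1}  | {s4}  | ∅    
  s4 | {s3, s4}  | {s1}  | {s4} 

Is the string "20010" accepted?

Yes

Start in {s0}.
Read '2': s0→{s1}; now {s1}.
Read '0': s1→{s1, s4}; now {s1, s4}.
Read '0': s1→{s1, s4}, s4→{s3, s4}; now {s1, s3, s4}.
Read '1': s1→{s4}, s3→{s4}, s4→{s1}; now {s1, s4}.
Read '0': s1→{s1, s4}, s4→{s3, s4}; now {s1, s3, s4}.
The final set {s1, s3, s4} contains the accepting state s3.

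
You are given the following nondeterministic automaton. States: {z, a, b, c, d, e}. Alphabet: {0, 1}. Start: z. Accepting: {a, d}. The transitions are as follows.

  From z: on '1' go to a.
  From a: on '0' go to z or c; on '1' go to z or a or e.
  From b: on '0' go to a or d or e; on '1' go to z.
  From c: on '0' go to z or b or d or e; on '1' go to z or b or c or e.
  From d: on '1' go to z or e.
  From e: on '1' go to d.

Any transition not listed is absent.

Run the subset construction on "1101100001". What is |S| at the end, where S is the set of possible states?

6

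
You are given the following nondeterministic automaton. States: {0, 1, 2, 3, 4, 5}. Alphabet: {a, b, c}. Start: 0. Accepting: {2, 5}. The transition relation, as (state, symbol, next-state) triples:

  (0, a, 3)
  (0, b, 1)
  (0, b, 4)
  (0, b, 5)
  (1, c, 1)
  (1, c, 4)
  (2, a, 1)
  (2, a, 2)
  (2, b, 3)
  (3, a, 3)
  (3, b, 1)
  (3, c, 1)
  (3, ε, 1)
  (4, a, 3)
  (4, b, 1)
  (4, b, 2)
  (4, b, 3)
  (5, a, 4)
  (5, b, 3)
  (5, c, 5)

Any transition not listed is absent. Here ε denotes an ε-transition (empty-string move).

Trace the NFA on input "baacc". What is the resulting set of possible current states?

{1, 4}

Start in {0}.
Read 'b': 0→{1, 4, 5}; now {1, 4, 5}.
Read 'a': 1→∅, 4→{3}, 5→{4}; union {3, 4}; ε-closure = {1, 3, 4}.
Read 'a': 1→∅, 3→{3}, 4→{3}; union {3}; ε-closure = {1, 3}.
Read 'c': 1→{1, 4}, 3→{1}; now {1, 4}.
Read 'c': 1→{1, 4}, 4→∅; now {1, 4}.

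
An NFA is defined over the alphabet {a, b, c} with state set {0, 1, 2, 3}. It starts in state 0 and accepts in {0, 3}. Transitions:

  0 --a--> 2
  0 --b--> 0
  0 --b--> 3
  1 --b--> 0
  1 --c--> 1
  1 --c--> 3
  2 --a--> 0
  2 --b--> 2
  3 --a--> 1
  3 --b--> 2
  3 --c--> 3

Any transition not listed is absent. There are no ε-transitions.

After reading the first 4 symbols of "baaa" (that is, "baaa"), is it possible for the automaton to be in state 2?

Yes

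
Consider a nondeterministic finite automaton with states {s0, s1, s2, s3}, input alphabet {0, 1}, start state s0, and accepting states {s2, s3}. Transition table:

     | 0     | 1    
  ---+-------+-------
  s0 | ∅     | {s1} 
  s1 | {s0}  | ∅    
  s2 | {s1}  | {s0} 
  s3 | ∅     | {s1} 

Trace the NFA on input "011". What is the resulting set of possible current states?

Start in {s0}.
Read '0': {s0} → ∅.
The set is empty and remains empty for the remaining 2 symbols.

∅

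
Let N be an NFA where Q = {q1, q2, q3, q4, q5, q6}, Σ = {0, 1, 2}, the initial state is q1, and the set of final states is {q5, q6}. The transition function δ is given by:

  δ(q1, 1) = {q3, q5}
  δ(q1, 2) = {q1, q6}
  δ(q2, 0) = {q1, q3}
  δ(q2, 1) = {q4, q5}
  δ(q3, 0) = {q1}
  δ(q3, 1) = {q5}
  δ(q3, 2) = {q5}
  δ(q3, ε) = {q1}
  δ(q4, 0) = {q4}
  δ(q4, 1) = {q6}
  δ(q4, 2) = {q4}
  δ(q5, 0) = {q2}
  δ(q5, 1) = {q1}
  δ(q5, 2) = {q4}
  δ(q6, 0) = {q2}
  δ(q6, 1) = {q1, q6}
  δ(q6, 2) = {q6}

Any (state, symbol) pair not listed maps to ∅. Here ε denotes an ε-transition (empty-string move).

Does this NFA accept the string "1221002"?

Yes

Start in {q1}.
Read '1': q1→{q3, q5}; union {q3, q5}; ε-closure = {q1, q3, q5}.
Read '2': q1→{q1, q6}, q3→{q5}, q5→{q4}; now {q1, q4, q5, q6}.
Read '2': q1→{q1, q6}, q4→{q4}, q5→{q4}, q6→{q6}; now {q1, q4, q6}.
Read '1': q1→{q3, q5}, q4→{q6}, q6→{q1, q6}; now {q1, q3, q5, q6}.
Read '0': q1→∅, q3→{q1}, q5→{q2}, q6→{q2}; now {q1, q2}.
Read '0': q1→∅, q2→{q1, q3}; now {q1, q3}.
Read '2': q1→{q1, q6}, q3→{q5}; now {q1, q5, q6}.
The final set {q1, q5, q6} contains the accepting states q5, q6.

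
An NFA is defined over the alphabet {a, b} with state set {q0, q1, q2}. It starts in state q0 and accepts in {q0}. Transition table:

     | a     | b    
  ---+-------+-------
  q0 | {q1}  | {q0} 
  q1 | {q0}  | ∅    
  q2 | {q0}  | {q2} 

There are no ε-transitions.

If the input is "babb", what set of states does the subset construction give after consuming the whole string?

Start in {q0}.
Read 'b': {q0} → {q0}.
Read 'a': {q0} → {q1}.
Read 'b': {q1} → ∅.
The set is empty and remains empty for the remaining 1 symbol.

∅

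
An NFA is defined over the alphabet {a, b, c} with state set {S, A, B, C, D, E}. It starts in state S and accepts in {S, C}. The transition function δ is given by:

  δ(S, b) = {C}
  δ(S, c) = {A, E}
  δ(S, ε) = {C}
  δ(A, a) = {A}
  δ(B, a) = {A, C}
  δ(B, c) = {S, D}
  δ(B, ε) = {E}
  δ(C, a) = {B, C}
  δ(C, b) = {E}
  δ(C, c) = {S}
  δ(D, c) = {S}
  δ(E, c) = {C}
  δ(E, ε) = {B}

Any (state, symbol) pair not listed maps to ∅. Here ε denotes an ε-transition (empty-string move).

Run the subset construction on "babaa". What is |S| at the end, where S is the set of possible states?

Start: ε-closure({S}) = {S, C}.
Read 'b': S→{C}, C→{E}; union {C, E}; ε-closure = {B, C, E}.
Read 'a': B→{A, C}, C→{B, C}, E→∅; union {A, B, C}; ε-closure = {A, B, C, E}.
Read 'b': A→∅, B→∅, C→{E}, E→∅; union {E}; ε-closure = {B, E}.
Read 'a': B→{A, C}, E→∅; now {A, C}.
Read 'a': A→{A}, C→{B, C}; union {A, B, C}; ε-closure = {A, B, C, E}.
That set has 4 states.

4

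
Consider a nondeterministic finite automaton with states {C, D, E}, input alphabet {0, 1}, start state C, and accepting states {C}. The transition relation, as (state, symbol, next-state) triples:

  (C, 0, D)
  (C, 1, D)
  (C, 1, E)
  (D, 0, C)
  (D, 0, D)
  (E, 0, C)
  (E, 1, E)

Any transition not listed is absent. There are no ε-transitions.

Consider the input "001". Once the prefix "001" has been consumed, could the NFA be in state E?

Start in {C}.
Read '0': {C} → {D}.
Read '0': {D} → {C, D}.
Read '1': {C, D} → {D, E}.
State E is in {D, E}.

Yes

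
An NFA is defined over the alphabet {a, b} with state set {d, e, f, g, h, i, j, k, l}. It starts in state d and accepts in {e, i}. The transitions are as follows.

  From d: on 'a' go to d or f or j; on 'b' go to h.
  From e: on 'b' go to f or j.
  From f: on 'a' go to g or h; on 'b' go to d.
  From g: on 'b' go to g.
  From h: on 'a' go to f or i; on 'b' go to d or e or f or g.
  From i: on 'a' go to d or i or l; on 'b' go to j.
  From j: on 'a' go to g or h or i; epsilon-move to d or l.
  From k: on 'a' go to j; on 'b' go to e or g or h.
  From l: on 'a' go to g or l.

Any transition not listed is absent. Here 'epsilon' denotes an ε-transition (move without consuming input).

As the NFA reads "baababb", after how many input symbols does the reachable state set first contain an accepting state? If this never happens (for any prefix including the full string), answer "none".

Start in {d}.
Read 'b': d→{h}; now {h}.
Read 'a': h→{f, i}; now {f, i}.
None of the earlier sets intersect F, but {f, i} does.

2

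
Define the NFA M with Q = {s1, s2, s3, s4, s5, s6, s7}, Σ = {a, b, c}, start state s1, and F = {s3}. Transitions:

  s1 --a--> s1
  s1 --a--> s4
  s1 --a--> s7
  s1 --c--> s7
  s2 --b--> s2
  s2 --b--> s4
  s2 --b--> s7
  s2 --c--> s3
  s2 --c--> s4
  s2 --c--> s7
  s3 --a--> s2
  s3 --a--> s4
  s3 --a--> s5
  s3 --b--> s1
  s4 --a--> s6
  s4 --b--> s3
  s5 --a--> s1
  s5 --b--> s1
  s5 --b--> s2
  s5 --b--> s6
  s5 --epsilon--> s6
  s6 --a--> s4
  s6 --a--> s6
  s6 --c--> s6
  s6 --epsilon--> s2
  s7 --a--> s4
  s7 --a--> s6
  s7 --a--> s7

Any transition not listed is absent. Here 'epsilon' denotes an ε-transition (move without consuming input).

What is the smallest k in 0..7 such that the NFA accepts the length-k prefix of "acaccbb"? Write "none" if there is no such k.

Start in {s1}.
Read 'a': {s1} → {s1, s4, s7}.
Read 'c': {s1, s4, s7} → {s7}.
Read 'a': {s7} → {s2, s4, s6, s7}.
Read 'c': {s2, s4, s6, s7} → {s2, s3, s4, s6, s7}.
None of the earlier sets intersect F, but {s2, s3, s4, s6, s7} does.

4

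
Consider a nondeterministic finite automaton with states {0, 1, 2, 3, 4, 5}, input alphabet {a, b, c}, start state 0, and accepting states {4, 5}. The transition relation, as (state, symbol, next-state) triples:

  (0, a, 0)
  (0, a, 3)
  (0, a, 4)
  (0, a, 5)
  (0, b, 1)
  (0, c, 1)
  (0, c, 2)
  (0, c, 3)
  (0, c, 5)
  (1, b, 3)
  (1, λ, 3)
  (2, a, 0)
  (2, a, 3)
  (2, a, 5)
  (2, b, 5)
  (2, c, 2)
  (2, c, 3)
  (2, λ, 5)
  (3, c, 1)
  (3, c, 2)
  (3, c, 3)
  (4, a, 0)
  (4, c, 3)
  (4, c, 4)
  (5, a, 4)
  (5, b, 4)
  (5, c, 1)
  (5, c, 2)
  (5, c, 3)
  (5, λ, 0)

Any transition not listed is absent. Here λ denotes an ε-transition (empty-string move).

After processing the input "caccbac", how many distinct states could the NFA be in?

6

Start in {0}.
Read 'c': 0→{1, 2, 3, 5}; union {1, 2, 3, 5}; ε-closure = {0, 1, 2, 3, 5}.
Read 'a': 0→{0, 3, 4, 5}, 1→∅, 2→{0, 3, 5}, 3→∅, 5→{4}; now {0, 3, 4, 5}.
Read 'c': 0→{1, 2, 3, 5}, 3→{1, 2, 3}, 4→{3, 4}, 5→{1, 2, 3}; union {1, 2, 3, 4, 5}; ε-closure = {0, 1, 2, 3, 4, 5}.
Read 'c': 0→{1, 2, 3, 5}, 1→∅, 2→{2, 3}, 3→{1, 2, 3}, 4→{3, 4}, 5→{1, 2, 3}; union {1, 2, 3, 4, 5}; ε-closure = {0, 1, 2, 3, 4, 5}.
Read 'b': 0→{1}, 1→{3}, 2→{5}, 3→∅, 4→∅, 5→{4}; union {1, 3, 4, 5}; ε-closure = {0, 1, 3, 4, 5}.
Read 'a': 0→{0, 3, 4, 5}, 1→∅, 3→∅, 4→{0}, 5→{4}; now {0, 3, 4, 5}.
Read 'c': 0→{1, 2, 3, 5}, 3→{1, 2, 3}, 4→{3, 4}, 5→{1, 2, 3}; union {1, 2, 3, 4, 5}; ε-closure = {0, 1, 2, 3, 4, 5}.
That set has 6 states.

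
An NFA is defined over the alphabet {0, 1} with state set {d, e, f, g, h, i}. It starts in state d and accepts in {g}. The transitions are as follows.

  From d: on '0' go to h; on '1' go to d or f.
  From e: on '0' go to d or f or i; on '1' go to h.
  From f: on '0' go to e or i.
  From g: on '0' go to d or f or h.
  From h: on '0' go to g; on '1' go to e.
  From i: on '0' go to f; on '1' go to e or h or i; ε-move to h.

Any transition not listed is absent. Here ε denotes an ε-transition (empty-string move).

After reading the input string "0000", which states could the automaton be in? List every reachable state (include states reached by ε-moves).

Start in {d}.
Read '0': d→{h}; now {h}.
Read '0': h→{g}; now {g}.
Read '0': g→{d, f, h}; now {d, f, h}.
Read '0': d→{h}, f→{e, i}, h→{g}; now {e, g, h, i}.

{e, g, h, i}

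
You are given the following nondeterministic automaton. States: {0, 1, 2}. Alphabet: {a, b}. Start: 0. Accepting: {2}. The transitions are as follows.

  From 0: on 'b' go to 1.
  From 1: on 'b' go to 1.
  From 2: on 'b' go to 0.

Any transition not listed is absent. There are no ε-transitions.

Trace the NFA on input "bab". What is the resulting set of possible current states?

Start in {0}.
Read 'b': {0} → {1}.
Read 'a': {1} → ∅.
The set is empty and remains empty for the remaining 1 symbol.

∅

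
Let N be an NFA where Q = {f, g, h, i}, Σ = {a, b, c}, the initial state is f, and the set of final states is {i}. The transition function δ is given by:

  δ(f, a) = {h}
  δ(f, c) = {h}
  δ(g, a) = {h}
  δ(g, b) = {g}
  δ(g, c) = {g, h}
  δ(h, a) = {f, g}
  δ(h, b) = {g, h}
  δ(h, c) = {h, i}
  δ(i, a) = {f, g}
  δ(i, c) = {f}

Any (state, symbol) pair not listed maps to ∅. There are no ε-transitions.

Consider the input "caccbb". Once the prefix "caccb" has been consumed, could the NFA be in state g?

Yes

Start in {f}.
Read 'c': {f} → {h}.
Read 'a': {h} → {f, g}.
Read 'c': {f, g} → {g, h}.
Read 'c': {g, h} → {g, h, i}.
Read 'b': {g, h, i} → {g, h}.
State g is in {g, h}.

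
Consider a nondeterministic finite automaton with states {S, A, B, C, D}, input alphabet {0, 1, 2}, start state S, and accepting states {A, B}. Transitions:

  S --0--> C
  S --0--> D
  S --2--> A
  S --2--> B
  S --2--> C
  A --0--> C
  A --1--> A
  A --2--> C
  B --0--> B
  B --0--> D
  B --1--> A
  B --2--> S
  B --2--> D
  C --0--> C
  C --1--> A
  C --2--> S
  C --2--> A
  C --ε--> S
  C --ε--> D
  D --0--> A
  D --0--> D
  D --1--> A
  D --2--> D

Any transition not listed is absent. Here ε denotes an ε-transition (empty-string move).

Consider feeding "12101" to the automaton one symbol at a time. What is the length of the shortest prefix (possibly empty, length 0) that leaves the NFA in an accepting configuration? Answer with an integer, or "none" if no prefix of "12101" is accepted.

none

Start in {S}.
Read '1': {S} → ∅.
The set is empty and remains empty for the remaining 4 symbols.
No reachable set along the way intersects F.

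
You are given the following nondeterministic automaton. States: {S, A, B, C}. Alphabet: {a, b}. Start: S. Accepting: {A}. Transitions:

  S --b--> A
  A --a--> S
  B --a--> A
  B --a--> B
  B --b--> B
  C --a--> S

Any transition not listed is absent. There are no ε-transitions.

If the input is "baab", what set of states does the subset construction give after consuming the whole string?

Start in {S}.
Read 'b': {S} → {A}.
Read 'a': {A} → {S}.
Read 'a': {S} → ∅.
The set is empty and remains empty for the remaining 1 symbol.

∅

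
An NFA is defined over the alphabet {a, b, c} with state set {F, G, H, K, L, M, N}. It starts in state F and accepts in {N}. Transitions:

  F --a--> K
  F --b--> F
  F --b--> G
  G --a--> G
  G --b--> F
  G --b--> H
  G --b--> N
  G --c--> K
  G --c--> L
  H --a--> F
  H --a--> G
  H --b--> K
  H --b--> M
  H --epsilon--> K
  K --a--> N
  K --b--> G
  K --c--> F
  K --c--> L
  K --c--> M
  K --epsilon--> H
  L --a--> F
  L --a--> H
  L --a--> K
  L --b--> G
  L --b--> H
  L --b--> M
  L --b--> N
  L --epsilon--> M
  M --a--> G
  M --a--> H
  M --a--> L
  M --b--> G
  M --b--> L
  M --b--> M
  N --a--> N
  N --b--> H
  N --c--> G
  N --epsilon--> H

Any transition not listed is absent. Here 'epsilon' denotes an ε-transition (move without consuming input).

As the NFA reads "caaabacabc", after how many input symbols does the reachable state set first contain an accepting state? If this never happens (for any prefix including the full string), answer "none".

Start in {F}.
Read 'c': {F} → ∅.
The set is empty and remains empty for the remaining 9 symbols.
No reachable set along the way intersects F.

none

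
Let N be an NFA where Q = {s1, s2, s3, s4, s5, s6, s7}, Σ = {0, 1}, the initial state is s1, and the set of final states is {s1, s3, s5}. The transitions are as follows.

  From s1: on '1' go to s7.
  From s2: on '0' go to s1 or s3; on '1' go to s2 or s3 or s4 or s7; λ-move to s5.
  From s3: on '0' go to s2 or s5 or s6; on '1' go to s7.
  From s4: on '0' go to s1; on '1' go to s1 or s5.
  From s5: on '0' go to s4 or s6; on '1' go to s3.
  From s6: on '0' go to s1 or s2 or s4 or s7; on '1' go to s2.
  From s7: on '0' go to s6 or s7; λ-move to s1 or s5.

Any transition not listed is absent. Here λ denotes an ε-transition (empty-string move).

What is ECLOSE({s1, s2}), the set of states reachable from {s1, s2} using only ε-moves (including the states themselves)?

Begin with {s1, s2}.
ε-move s2 → s5; add s5.

{s1, s2, s5}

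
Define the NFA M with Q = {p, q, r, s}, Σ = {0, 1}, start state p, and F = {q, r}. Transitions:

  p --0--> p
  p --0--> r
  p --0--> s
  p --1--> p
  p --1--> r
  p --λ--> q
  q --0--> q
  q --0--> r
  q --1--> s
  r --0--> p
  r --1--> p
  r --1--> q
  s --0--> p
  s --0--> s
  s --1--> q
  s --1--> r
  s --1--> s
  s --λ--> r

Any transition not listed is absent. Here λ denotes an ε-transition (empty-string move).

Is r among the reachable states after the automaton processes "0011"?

Yes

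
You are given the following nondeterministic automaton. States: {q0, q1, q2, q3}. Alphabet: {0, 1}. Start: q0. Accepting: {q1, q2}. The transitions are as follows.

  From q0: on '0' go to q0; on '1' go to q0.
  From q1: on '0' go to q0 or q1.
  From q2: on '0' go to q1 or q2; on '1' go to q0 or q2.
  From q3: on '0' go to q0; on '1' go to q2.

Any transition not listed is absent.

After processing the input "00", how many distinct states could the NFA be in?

Start in {q0}.
Read '0': {q0} → {q0}.
Read '0': {q0} → {q0}.
That set has 1 state.

1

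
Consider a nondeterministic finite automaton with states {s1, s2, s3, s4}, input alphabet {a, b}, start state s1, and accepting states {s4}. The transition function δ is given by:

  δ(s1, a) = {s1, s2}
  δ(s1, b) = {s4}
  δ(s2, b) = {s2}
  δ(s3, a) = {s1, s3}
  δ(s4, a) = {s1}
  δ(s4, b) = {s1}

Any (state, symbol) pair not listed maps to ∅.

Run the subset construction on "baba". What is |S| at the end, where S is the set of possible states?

1

Start in {s1}.
Read 'b': {s1} → {s4}.
Read 'a': {s4} → {s1}.
Read 'b': {s1} → {s4}.
Read 'a': {s4} → {s1}.
That set has 1 state.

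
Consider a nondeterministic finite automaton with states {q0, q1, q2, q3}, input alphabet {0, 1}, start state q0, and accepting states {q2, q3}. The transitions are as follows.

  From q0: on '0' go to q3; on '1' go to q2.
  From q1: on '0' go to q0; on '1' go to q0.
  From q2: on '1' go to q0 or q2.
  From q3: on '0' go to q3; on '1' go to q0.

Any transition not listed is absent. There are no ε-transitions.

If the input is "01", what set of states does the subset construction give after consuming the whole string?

{q0}

Start in {q0}.
Read '0': q0→{q3}; now {q3}.
Read '1': q3→{q0}; now {q0}.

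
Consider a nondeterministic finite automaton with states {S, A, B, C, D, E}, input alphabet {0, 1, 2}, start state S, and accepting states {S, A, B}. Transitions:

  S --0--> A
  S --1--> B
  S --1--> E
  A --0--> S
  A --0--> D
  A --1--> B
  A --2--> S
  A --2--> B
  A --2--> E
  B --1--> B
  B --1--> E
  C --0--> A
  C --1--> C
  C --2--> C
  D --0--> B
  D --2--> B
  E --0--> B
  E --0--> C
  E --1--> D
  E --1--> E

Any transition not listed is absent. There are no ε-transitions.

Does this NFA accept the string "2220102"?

No

Start in {S}.
Read '2': {S} → ∅.
The set is empty and remains empty for the remaining 6 symbols.
The final set ∅ contains no accepting state.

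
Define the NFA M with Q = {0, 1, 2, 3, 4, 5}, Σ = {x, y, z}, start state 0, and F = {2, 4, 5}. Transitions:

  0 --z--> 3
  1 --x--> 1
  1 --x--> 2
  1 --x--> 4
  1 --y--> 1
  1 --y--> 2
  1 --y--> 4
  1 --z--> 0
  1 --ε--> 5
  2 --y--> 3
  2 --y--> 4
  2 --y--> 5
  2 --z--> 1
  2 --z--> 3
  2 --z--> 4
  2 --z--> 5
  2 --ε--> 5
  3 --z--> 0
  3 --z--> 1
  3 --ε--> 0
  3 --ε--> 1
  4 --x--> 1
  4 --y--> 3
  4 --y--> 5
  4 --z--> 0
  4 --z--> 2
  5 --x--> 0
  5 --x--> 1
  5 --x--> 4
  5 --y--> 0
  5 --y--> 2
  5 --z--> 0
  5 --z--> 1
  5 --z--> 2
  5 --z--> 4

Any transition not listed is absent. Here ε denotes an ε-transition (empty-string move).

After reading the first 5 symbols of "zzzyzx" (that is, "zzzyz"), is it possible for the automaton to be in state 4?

Start in {0}.
Read 'z': {0} → {0, 1, 3, 5}.
Read 'z': {0, 1, 3, 5} → {0, 1, 2, 3, 4, 5}.
Read 'z': {0, 1, 2, 3, 4, 5} → {0, 1, 2, 3, 4, 5}.
Read 'y': {0, 1, 2, 3, 4, 5} → {0, 1, 2, 3, 4, 5}.
Read 'z': {0, 1, 2, 3, 4, 5} → {0, 1, 2, 3, 4, 5}.
State 4 is in {0, 1, 2, 3, 4, 5}.

Yes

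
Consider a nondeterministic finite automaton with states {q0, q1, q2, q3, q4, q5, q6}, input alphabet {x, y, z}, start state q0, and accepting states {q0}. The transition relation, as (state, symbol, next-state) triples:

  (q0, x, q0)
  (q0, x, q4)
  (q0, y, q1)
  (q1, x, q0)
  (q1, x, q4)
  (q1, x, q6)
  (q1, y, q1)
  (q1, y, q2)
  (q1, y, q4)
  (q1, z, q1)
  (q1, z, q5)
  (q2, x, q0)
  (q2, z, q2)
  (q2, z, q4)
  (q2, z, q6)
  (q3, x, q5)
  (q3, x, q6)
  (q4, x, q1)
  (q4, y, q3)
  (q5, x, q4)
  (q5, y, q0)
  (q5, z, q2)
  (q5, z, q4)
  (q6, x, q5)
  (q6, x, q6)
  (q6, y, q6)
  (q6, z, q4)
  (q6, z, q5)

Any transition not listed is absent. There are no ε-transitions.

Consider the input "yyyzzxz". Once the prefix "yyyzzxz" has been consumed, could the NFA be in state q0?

No

Start in {q0}.
Read 'y': q0→{q1}; now {q1}.
Read 'y': q1→{q1, q2, q4}; now {q1, q2, q4}.
Read 'y': q1→{q1, q2, q4}, q2→∅, q4→{q3}; now {q1, q2, q3, q4}.
Read 'z': q1→{q1, q5}, q2→{q2, q4, q6}, q3→∅, q4→∅; now {q1, q2, q4, q5, q6}.
Read 'z': q1→{q1, q5}, q2→{q2, q4, q6}, q4→∅, q5→{q2, q4}, q6→{q4, q5}; now {q1, q2, q4, q5, q6}.
Read 'x': q1→{q0, q4, q6}, q2→{q0}, q4→{q1}, q5→{q4}, q6→{q5, q6}; now {q0, q1, q4, q5, q6}.
Read 'z': q0→∅, q1→{q1, q5}, q4→∅, q5→{q2, q4}, q6→{q4, q5}; now {q1, q2, q4, q5}.
State q0 is not in {q1, q2, q4, q5}.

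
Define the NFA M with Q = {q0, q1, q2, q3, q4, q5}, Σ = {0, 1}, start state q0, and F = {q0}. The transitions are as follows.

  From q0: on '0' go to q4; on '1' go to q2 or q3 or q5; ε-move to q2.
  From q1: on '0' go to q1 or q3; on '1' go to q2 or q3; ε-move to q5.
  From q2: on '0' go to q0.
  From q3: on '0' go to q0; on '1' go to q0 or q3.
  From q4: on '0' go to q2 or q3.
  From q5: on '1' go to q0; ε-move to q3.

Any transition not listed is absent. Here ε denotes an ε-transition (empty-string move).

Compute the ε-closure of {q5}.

{q3, q5}

Begin with {q5}.
ε-move q5 → q3; add q3.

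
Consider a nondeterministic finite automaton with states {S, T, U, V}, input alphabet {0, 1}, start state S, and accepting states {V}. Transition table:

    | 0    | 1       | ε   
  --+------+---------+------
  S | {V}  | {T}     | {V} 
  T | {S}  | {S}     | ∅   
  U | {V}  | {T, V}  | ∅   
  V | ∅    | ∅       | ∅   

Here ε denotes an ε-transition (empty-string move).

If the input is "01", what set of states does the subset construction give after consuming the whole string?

∅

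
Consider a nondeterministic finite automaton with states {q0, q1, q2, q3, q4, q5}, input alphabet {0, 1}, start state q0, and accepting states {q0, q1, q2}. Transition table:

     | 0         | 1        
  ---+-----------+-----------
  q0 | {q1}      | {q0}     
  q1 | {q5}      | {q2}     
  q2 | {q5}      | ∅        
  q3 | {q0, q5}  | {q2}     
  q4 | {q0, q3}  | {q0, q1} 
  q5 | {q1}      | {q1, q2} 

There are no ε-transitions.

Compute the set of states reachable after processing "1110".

{q1}

Start in {q0}.
Read '1': q0→{q0}; now {q0}.
Read '1': q0→{q0}; now {q0}.
Read '1': q0→{q0}; now {q0}.
Read '0': q0→{q1}; now {q1}.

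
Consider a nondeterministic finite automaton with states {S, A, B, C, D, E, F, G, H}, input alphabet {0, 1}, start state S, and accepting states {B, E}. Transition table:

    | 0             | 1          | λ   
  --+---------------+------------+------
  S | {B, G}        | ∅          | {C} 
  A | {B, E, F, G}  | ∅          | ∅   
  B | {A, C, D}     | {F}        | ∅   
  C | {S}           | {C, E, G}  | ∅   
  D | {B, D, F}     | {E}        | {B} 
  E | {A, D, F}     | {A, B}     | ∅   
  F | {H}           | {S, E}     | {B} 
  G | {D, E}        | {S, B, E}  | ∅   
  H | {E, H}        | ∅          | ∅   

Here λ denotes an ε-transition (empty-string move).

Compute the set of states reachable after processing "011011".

{S, A, B, C, E, F, G}

Start: ε-closure({S}) = {S, C}.
Read '0': {S, C} → {S, B, C, G}.
Read '1': {S, B, C, G} → {S, B, C, E, F, G}.
Read '1': {S, B, C, E, F, G} → {S, A, B, C, E, F, G}.
Read '0': {S, A, B, C, E, F, G} → {S, A, B, C, D, E, F, G, H}.
Read '1': {S, A, B, C, D, E, F, G, H} → {S, A, B, C, E, F, G}.
Read '1': {S, A, B, C, E, F, G} → {S, A, B, C, E, F, G}.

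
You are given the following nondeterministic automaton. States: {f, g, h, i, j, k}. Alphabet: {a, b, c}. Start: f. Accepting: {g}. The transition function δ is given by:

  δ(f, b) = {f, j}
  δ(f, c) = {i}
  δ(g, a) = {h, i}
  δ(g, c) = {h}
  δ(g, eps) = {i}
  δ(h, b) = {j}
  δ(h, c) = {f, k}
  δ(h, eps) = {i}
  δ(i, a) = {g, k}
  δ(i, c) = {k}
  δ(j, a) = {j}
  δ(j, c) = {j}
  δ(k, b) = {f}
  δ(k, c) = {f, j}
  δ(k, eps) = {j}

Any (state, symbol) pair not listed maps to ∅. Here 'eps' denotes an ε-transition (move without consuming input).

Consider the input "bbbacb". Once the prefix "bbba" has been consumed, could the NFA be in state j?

Yes

Start in {f}.
Read 'b': f→{f, j}; now {f, j}.
Read 'b': f→{f, j}, j→∅; now {f, j}.
Read 'b': f→{f, j}, j→∅; now {f, j}.
Read 'a': f→∅, j→{j}; now {j}.
State j is in {j}.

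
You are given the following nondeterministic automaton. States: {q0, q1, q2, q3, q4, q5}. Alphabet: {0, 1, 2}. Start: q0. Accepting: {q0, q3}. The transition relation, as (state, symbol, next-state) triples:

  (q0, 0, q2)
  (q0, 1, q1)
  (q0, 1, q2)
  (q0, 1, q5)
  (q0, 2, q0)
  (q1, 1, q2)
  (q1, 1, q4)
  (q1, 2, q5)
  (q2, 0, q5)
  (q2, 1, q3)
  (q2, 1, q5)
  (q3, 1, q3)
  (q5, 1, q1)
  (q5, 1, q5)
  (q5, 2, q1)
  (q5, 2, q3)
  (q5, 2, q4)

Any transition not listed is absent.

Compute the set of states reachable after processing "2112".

{q1, q3, q4, q5}

Start in {q0}.
Read '2': {q0} → {q0}.
Read '1': {q0} → {q1, q2, q5}.
Read '1': {q1, q2, q5} → {q1, q2, q3, q4, q5}.
Read '2': {q1, q2, q3, q4, q5} → {q1, q3, q4, q5}.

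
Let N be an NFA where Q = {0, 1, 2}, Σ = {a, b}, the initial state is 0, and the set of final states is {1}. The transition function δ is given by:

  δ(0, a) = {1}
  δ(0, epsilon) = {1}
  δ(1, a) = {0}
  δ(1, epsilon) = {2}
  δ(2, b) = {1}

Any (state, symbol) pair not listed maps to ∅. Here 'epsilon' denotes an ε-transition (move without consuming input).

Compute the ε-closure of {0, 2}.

{0, 1, 2}

Begin with {0, 2}.
ε-move 0 → 1; add 1.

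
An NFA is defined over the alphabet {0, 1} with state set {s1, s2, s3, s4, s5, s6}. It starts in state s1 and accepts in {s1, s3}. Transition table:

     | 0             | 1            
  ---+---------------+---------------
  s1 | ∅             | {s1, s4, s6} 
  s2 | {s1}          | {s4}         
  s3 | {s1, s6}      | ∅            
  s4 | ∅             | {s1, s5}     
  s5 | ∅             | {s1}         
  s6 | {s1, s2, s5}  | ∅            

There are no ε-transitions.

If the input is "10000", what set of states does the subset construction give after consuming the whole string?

∅

Start in {s1}.
Read '1': {s1} → {s1, s4, s6}.
Read '0': {s1, s4, s6} → {s1, s2, s5}.
Read '0': {s1, s2, s5} → {s1}.
Read '0': {s1} → ∅.
The set is empty and remains empty for the remaining 1 symbol.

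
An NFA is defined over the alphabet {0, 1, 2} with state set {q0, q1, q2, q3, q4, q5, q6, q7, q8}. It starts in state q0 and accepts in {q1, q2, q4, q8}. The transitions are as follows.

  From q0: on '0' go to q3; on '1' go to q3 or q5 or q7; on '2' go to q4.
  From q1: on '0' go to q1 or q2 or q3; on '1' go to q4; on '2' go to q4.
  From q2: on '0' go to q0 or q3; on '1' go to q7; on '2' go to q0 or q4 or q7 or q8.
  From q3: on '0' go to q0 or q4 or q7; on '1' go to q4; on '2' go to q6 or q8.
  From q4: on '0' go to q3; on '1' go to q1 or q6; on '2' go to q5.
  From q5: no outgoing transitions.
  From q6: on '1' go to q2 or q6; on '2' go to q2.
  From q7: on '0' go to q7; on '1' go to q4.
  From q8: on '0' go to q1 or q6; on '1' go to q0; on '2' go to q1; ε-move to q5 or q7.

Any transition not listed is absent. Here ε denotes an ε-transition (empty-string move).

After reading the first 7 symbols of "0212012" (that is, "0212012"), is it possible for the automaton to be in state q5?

Yes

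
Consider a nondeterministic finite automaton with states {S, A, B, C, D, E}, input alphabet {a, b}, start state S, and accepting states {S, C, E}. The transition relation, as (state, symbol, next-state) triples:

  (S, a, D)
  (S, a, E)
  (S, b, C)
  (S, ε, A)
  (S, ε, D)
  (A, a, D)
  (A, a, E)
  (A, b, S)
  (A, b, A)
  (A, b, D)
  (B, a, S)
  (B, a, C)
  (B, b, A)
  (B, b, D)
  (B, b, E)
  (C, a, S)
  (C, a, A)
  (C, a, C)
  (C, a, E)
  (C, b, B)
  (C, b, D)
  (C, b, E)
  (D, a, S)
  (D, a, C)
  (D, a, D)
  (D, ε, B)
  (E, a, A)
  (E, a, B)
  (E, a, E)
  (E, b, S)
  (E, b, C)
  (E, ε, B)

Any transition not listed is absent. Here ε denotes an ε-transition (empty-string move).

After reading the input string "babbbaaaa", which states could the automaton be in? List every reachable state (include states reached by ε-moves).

Start: ε-closure({S}) = {S, A, B, D}.
Read 'b': S→{C}, A→{S, A, D}, B→{A, D, E}, D→∅; union {S, A, C, D, E}; ε-closure = {S, A, B, C, D, E}.
Read 'a': S→{D, E}, A→{D, E}, B→{S, C}, C→{S, A, C, E}, D→{S, C, D}, E→{A, B, E}; now {S, A, B, C, D, E}.
Read 'b': S→{C}, A→{S, A, D}, B→{A, D, E}, C→{B, D, E}, D→∅, E→{S, C}; now {S, A, B, C, D, E}.
Read 'b': S→{C}, A→{S, A, D}, B→{A, D, E}, C→{B, D, E}, D→∅, E→{S, C}; now {S, A, B, C, D, E}.
Read 'b': S→{C}, A→{S, A, D}, B→{A, D, E}, C→{B, D, E}, D→∅, E→{S, C}; now {S, A, B, C, D, E}.
Read 'a': S→{D, E}, A→{D, E}, B→{S, C}, C→{S, A, C, E}, D→{S, C, D}, E→{A, B, E}; now {S, A, B, C, D, E}.
Read 'a': S→{D, E}, A→{D, E}, B→{S, C}, C→{S, A, C, E}, D→{S, C, D}, E→{A, B, E}; now {S, A, B, C, D, E}.
Read 'a': S→{D, E}, A→{D, E}, B→{S, C}, C→{S, A, C, E}, D→{S, C, D}, E→{A, B, E}; now {S, A, B, C, D, E}.
Read 'a': S→{D, E}, A→{D, E}, B→{S, C}, C→{S, A, C, E}, D→{S, C, D}, E→{A, B, E}; now {S, A, B, C, D, E}.

{S, A, B, C, D, E}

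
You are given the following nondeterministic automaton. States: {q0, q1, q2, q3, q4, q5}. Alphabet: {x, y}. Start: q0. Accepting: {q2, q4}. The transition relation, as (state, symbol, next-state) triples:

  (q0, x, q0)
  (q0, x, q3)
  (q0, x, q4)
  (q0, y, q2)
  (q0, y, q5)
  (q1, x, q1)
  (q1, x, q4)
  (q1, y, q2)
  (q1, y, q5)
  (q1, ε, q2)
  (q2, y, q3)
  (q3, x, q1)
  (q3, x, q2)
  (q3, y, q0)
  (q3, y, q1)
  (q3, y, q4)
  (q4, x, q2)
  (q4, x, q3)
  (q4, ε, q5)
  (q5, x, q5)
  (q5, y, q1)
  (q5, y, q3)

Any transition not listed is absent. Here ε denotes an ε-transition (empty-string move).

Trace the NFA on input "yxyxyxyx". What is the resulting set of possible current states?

{q1, q2, q4, q5}

Start in {q0}.
Read 'y': q0→{q2, q5}; now {q2, q5}.
Read 'x': q2→∅, q5→{q5}; now {q5}.
Read 'y': q5→{q1, q3}; union {q1, q3}; ε-closure = {q1, q2, q3}.
Read 'x': q1→{q1, q4}, q2→∅, q3→{q1, q2}; union {q1, q2, q4}; ε-closure = {q1, q2, q4, q5}.
Read 'y': q1→{q2, q5}, q2→{q3}, q4→∅, q5→{q1, q3}; now {q1, q2, q3, q5}.
Read 'x': q1→{q1, q4}, q2→∅, q3→{q1, q2}, q5→{q5}; now {q1, q2, q4, q5}.
Read 'y': q1→{q2, q5}, q2→{q3}, q4→∅, q5→{q1, q3}; now {q1, q2, q3, q5}.
Read 'x': q1→{q1, q4}, q2→∅, q3→{q1, q2}, q5→{q5}; now {q1, q2, q4, q5}.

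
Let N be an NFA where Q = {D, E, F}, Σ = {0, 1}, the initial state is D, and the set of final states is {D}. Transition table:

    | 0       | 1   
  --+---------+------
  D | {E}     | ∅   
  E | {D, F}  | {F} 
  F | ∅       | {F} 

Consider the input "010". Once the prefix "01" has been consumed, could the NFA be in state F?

Yes

Start in {D}.
Read '0': D→{E}; now {E}.
Read '1': E→{F}; now {F}.
State F is in {F}.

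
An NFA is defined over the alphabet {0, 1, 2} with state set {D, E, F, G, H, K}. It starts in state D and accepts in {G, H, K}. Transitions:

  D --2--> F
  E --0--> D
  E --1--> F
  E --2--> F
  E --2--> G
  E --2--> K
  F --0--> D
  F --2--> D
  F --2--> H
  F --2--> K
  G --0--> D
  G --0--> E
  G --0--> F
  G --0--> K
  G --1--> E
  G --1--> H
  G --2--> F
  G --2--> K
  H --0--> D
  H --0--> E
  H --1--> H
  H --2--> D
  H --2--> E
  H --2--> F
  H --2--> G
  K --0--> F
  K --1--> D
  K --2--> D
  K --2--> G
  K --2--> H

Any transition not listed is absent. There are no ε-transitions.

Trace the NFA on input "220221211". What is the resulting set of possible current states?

Start in {D}.
Read '2': D→{F}; now {F}.
Read '2': F→{D, H, K}; now {D, H, K}.
Read '0': D→∅, H→{D, E}, K→{F}; now {D, E, F}.
Read '2': D→{F}, E→{F, G, K}, F→{D, H, K}; now {D, F, G, H, K}.
Read '2': D→{F}, F→{D, H, K}, G→{F, K}, H→{D, E, F, G}, K→{D, G, H}; now {D, E, F, G, H, K}.
Read '1': D→∅, E→{F}, F→∅, G→{E, H}, H→{H}, K→{D}; now {D, E, F, H}.
Read '2': D→{F}, E→{F, G, K}, F→{D, H, K}, H→{D, E, F, G}; now {D, E, F, G, H, K}.
Read '1': D→∅, E→{F}, F→∅, G→{E, H}, H→{H}, K→{D}; now {D, E, F, H}.
Read '1': D→∅, E→{F}, F→∅, H→{H}; now {F, H}.

{F, H}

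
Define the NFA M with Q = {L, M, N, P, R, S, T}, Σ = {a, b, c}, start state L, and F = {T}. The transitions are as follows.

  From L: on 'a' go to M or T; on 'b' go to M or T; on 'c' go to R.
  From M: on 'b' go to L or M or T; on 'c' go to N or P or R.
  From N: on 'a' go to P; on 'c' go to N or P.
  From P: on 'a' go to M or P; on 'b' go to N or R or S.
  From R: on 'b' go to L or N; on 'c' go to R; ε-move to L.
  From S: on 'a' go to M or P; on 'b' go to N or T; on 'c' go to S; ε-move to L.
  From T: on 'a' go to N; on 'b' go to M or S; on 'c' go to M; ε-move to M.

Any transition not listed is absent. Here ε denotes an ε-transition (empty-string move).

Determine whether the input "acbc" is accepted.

No

Start in {L}.
Read 'a': {L} → {M, T}.
Read 'c': {M, T} → {L, M, N, P, R}.
Read 'b': {L, M, N, P, R} → {L, M, N, R, S, T}.
Read 'c': {L, M, N, R, S, T} → {L, M, N, P, R, S}.
The final set {L, M, N, P, R, S} contains no accepting state.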